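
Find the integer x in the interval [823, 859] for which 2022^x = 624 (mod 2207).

826

Compute 2022^823 mod 2207 = 567, then multiply by 2022 repeatedly:
  2022^823=567  2022^824=1041  2022^825=1631  2022^826=624
Found 624 at exponent 826.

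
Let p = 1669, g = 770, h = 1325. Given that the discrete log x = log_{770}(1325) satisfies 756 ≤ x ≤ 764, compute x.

Compute 770^756 mod 1669 = 143, then multiply by 770 repeatedly:
  770^756=143  770^757=1625  770^758=1169  770^759=539  770^760=1118
  770^761=1325
Found 1325 at exponent 761.

761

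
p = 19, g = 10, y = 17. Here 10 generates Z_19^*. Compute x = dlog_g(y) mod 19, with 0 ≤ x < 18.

Successive powers of 10 modulo 19:
  10^0=1  10^1=10  10^2=5  10^3=12  10^4=6  10^5=3
  10^6=11  10^7=15  10^8=17
So 10^8 ≡ 17 (mod 19), giving x = 8.

8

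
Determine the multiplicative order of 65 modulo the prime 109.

108

The order of 65 must divide p − 1 = 108 = 2^2 · 3^3.
Divisors: 1, 2, 3, 4, 6, 9, 12, 18, 27, 36, 54, 108.
Check each in increasing order: 65^1 ≡ 65;  65^2 ≡ 83;  65^3 ≡ 54;  65^4 ≡ 22;  65^6 ≡ 82;  65^9 ≡ 68;  65^12 ≡ 75;  65^18 ≡ 46;  65^27 ≡ 76;  65^36 ≡ 45;  65^54 ≡ 108;  65^108 ≡ 1.
Smallest exponent giving 1 is 108.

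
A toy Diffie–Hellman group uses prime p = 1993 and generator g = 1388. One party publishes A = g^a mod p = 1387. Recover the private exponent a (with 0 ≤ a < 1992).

1775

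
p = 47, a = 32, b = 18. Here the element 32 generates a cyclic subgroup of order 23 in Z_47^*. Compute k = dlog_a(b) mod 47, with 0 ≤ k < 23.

17

Successive powers of 32 modulo 47:
  32^0=1  32^1=32  32^2=37  32^3=9  32^4=6  32^5=4
  32^6=34  32^7=7  32^8=36  32^9=24  32^10=16  32^11=42
  32^12=28  32^13=3  32^14=2  32^15=17  32^16=27  32^17=18
So 32^17 ≡ 18 (mod 47), giving k = 17.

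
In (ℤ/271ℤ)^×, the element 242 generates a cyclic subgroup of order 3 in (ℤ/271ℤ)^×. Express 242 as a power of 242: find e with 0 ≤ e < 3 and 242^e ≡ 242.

Successive powers of 242 modulo 271:
  242^0=1  242^1=242
So 242^1 ≡ 242 (mod 271), giving e = 1.

1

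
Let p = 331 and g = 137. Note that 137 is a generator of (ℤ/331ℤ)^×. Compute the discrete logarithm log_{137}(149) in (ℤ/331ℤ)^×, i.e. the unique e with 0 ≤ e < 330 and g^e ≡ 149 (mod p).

Baby-step giant-step with m = ceil(sqrt(330)) = 19.
Baby table (137^j mod 331 for j=0..18):
  0:1  1:137  2:233  3:145  4:5  5:23  6:172  7:63
  8:25  9:115  10:198  11:315  12:125  13:244  14:328  15:251
  16:294  17:227  18:316
Giant step factor: 137^(-19) ≡ 307 (mod 331).
Scan 149·307^i mod 331 for i = 0, 1, …:
  i=0: 149   i=1: 65   i=2: 95   i=3: 37
  i=4: 105   i=5: 128   i=6: 238   i=7: 246
  i=8: 54   i=9: 28   i=10: 321   i=11: 240
  i=12: 198
Match at i=12, j=10: e = 12·19 + 10 = 238.

238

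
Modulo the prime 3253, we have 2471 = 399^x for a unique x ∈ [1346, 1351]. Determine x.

1349

Compute 399^1346 mod 3253 = 1731, then multiply by 399 repeatedly:
  399^1346=1731  399^1347=1033  399^1348=2289  399^1349=2471
Found 2471 at exponent 1349.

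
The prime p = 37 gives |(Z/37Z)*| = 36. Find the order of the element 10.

3

The order of 10 must divide p − 1 = 36 = 2^2 · 3^2.
Divisors: 1, 2, 3, 4, 6, 9, 12, 18, 36.
Check each in increasing order: 10^1 ≡ 10;  10^2 ≡ 26;  10^3 ≡ 1.
Smallest exponent giving 1 is 3.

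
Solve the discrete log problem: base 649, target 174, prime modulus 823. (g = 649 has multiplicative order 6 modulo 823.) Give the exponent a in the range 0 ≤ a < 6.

4

Successive powers of 649 modulo 823:
  649^0=1  649^1=649  649^2=648  649^3=822  649^4=174
So 649^4 ≡ 174 (mod 823), giving a = 4.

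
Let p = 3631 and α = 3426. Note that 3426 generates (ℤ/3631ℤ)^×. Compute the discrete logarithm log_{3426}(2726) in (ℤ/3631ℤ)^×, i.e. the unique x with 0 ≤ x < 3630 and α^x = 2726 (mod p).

Baby-step giant-step with m = ceil(sqrt(3630)) = 61.
Baby table (3426^j mod 3631 for j=0..60):
  0:1  1:3426  2:2084  3:1238  4:380  5:1982  6:362  7:2041
  8:2791  9:1543  10:3213  11:2177  12:328  13:1749  14:924  15:3023
  16:1186  17:147  18:2544  19:1344  20:436  21:1395  22:874  23:2380
  24:2285  25:3605  26:1699  27:281  28:491  29:1013  30:2933  31:1481
  32:1399  33:54  34:3454  35:3606  36:1494  37:2365  38:1729  39:1393
  40:1284  41:1843  42:3440  43:2845  44:1366  45:3188  46:40  47:2693
  48:3478  49:2317  50:676  51:3029  52:3587  53:1758  54:2710  55:3624
  56:1435  57:3567  58:2227  59:971  60:650
Giant step factor: 3426^(-61) ≡ 566 (mod 3631).
Scan 2726·566^i mod 3631 for i = 0, 1, …:
  i=0: 2726   i=1: 3372   i=2: 2277   i=3: 3408
  i=4: 867   i=5: 537   i=6: 2569   i=7: 1654
  i=8: 2997   i=9: 625   i=10: 1543
Match at i=10, j=9: x = 10·61 + 9 = 619.

619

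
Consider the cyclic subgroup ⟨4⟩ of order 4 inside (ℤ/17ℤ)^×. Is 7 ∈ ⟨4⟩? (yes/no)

no

⟨4⟩ has order 4; its elements mod 17 are {1, 4, 13, 16}.
7 is not in this set.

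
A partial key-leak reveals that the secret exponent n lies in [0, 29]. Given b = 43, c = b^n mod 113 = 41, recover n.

Compute 43^0 mod 113 = 1, then multiply by 43 repeatedly:
  43^0=1  43^1=43  43^2=41
Found 41 at exponent 2.

2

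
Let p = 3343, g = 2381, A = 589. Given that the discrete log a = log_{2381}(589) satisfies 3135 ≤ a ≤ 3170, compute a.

Compute 2381^3135 mod 3343 = 420, then multiply by 2381 repeatedly:
  2381^3135=420  2381^3136=463  2381^3137=2556  2381^3138=1576  2381^3139=1610
  2381^3140=2332  2381^3141=3112  2381^3142=1584  2381^3143=600  2381^3144=1139
  2381^3145=786  2381^3146=2729  2381^3147=2300  2381^3148=466  2381^3149=3013
  2381^3150=3218  2381^3151=3245  2381^3152=672  2381^3153=2078  2381^3154=78
  2381^3155=1853  2381^3156=2576  2381^3157=2394  2381^3158=299  2381^3159=3203
  2381^3160=960  2381^3161=2491  2381^3162=589
Found 589 at exponent 3162.

3162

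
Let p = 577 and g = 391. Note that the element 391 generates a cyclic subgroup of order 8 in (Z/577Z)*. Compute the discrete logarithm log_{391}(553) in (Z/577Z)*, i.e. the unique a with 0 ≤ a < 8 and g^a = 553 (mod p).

2

Successive powers of 391 modulo 577:
  391^0=1  391^1=391  391^2=553
So 391^2 ≡ 553 (mod 577), giving a = 2.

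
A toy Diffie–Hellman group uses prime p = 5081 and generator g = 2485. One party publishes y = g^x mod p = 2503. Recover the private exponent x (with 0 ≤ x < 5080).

4397

Baby-step giant-step with m = ceil(sqrt(5080)) = 72.
Baby table (2485^j mod 5081 for j=0..71):
  0:1  1:2485  2:1810  3:1165  4:3936  5:35  6:598  7:2378
  8:127  9:573  10:1225  11:606  12:1934  13:4445  14:4812  15:2227
  16:886  17:1637  18:3145  19:747  20:1730  21:524  22:1404  23:3374
  24:740  25:4659  26:3097  27:3411  28:1227  29:495  30:473  31:1694
  32:2522  33:2297  34:2082  35:1312  36:3399  37:1893  38:4180  39:1736
  40:191  41:2102  42:202  43:4032  44:4869  45:1604  46:2436  47:1989
  48:3933  49:2742  50:249  51:3964  52:3562  53:468  54:4512  55:3634
  56:1553  57:2726  58:1137  59:409  60:165  61:3545  62:3952  63:4228
  64:4153  65:694  66:2131  67:1133  68:631  69:3087  70:3966  71:3451
Giant step factor: 2485^(-72) ≡ 3986 (mod 5081).
Scan 2503·3986^i mod 5081 for i = 0, 1, …:
  i=0: 2503   i=1: 2955   i=2: 872   i=3: 388
  i=4: 1944   i=5: 259   i=6: 931   i=7: 1836
  i=8: 1656   i=9: 597     …   i=60: 812
  i=61: 35
Match at i=61, j=5: x = 61·72 + 5 = 4397.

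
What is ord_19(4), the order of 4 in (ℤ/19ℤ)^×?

9

The order of 4 must divide p − 1 = 18 = 2 · 3^2.
Divisors: 1, 2, 3, 6, 9, 18.
Check each in increasing order: 4^1 ≡ 4;  4^2 ≡ 16;  4^3 ≡ 7;  4^6 ≡ 11;  4^9 ≡ 1.
Smallest exponent giving 1 is 9.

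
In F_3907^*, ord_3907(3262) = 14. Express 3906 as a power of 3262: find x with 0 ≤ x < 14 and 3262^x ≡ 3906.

Successive powers of 3262 modulo 3907:
  3262^0=1  3262^1=3262  3262^2=1883  3262^3=542  3262^4=2040  3262^5=859
  3262^6=739  3262^7=3906
So 3262^7 ≡ 3906 (mod 3907), giving x = 7.

7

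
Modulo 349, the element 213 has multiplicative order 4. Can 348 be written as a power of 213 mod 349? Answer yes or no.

yes

⟨213⟩ has order 4; its elements mod 349 are {1, 136, 213, 348}.
348 is in this set.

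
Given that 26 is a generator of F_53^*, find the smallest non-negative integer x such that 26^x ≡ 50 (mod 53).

35

Baby-step giant-step with m = ceil(sqrt(52)) = 8.
Baby table (26^j mod 53 for j=0..7):
  0:1  1:26  2:40  3:33  4:10  5:48  6:29  7:12
Giant step factor: 26^(-8) ≡ 44 (mod 53).
Scan 50·44^i mod 53 for i = 0, 1, …:
  i=0: 50   i=1: 27   i=2: 22   i=3: 14
  i=4: 33
Match at i=4, j=3: x = 4·8 + 3 = 35.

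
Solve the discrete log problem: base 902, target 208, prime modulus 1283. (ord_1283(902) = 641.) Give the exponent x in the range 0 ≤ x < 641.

Baby-step giant-step with m = ceil(sqrt(641)) = 26.
Baby table (902^j mod 1283 for j=0..25):
  0:1  1:902  2:182  3:1223  4:1049  5:627  6:1034  7:1210
  8:870  9:827  10:531  11:403  12:417  13:215  14:197  15:640
  16:1213  17:1010  18:90  19:351  20:984  21:1015  22:751  23:1261
  24:684  25:1128
Giant step factor: 902^(-26) ≡ 1179 (mod 1283).
Scan 208·1179^i mod 1283 for i = 0, 1, …:
  i=0: 208   i=1: 179   i=2: 629   i=3: 17
  i=4: 798   i=5: 403
Match at i=5, j=11: x = 5·26 + 11 = 141.

141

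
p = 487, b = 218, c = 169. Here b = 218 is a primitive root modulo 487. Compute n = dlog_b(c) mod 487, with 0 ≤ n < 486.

Baby-step giant-step with m = ceil(sqrt(486)) = 23.
Baby table (218^j mod 487 for j=0..22):
  0:1  1:218  2:285  3:281  4:383  5:217  6:67  7:483
  8:102  9:321  10:337  11:416  12:106  13:219  14:16  15:79
  16:177  17:113  18:284  19:63  20:98  21:423  22:171
Giant step factor: 218^(-23) ≡ 368 (mod 487).
Scan 169·368^i mod 487 for i = 0, 1, …:
  i=0: 169   i=1: 343   i=2: 91   i=3: 372
  i=4: 49   i=5: 13   i=6: 401   i=7: 7
  i=8: 141   i=9: 266   i=10: 1
Match at i=10, j=0: n = 10·23 + 0 = 230.

230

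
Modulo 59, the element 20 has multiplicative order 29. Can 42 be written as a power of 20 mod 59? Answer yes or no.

no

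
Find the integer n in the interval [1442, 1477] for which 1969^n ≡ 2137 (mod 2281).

1448

Compute 1969^1442 mod 2281 = 623, then multiply by 1969 repeatedly:
  1969^1442=623  1969^1443=1790  1969^1444=365  1969^1445=170  1969^1446=1704
  1969^1447=2106  1969^1448=2137
Found 2137 at exponent 1448.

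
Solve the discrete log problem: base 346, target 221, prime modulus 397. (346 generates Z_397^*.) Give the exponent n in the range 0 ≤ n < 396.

Baby-step giant-step with m = ceil(sqrt(396)) = 20.
Baby table (346^j mod 397 for j=0..19):
  0:1  1:346  2:219  3:344  4:321  5:303  6:30  7:58
  8:218  9:395  10:102  11:356  12:106  13:152  14:188  15:337
  16:281  17:358  18:4  19:193
Giant step factor: 346^(-20) ≡ 92 (mod 397).
Scan 221·92^i mod 397 for i = 0, 1, …:
  i=0: 221   i=1: 85   i=2: 277   i=3: 76
  i=4: 243   i=5: 124   i=6: 292   i=7: 265
  i=8: 163   i=9: 307   i=10: 57   i=11: 83
  i=12: 93   i=13: 219
Match at i=13, j=2: n = 13·20 + 2 = 262.

262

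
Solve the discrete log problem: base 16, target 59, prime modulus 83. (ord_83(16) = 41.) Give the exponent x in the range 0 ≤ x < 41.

29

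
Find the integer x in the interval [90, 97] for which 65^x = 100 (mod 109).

94

Compute 65^90 mod 109 = 64, then multiply by 65 repeatedly:
  65^90=64  65^91=18  65^92=80  65^93=77  65^94=100
Found 100 at exponent 94.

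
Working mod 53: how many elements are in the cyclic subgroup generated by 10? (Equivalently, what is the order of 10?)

The order of 10 must divide p − 1 = 52 = 2^2 · 13.
Divisors: 1, 2, 4, 13, 26, 52.
Check each in increasing order: 10^1 ≡ 10;  10^2 ≡ 47;  10^4 ≡ 36;  10^13 ≡ 1.
Smallest exponent giving 1 is 13.

13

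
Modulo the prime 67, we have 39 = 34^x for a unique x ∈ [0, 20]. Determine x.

Compute 34^0 mod 67 = 1, then multiply by 34 repeatedly:
  34^0=1  34^1=34  34^2=17  34^3=42  34^4=21
  34^5=44  34^6=22  34^7=11  34^8=39
Found 39 at exponent 8.

8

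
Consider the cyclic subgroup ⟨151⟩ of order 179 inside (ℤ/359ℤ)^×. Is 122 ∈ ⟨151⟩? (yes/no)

122 ∈ ⟨151⟩ iff 122^179 ≡ 1 (mod 359), since |⟨151⟩| = 179.
122^179 mod 359 = 358.
Since 358 ≠ 1, 122 does not lie in the subgroup.

no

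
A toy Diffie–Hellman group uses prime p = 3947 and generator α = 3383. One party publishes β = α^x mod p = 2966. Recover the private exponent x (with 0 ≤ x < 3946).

Baby-step giant-step with m = ceil(sqrt(3946)) = 63.
Baby table (3383^j mod 3947 for j=0..62):
  0:1  1:3383  2:2336  3:794  4:2142  5:3641  6:2863  7:3538
  8:1750  9:3697  10:2855  11:156  12:2797  13:1292  14:1507  15:2604
  16:3575  17:617  18:3295  19:657  20:470  21:3316  22:654  23:2162
  24:255  25:2219  26:3630  27:1173  28:1524  29:910  30:3817  31:2274
  32:239  33:3349  34:1777  35:310  36:2775  37:1859  38:1426  39:924
  40:3815  41:3402  42:3461  43:1761  44:1440  45:922  46:996  47:2677
  48:1873  49:1424  50:2052  51:3090  52:1814  53:3124  54:2373  55:3608
  56:1740  57:1443  58:3177  59:110  60:1112  61:405  62:506
Giant step factor: 3383^(-63) ≡ 273 (mod 3947).
Scan 2966·273^i mod 3947 for i = 0, 1, …:
  i=0: 2966   i=1: 583   i=2: 1279   i=3: 1831
  i=4: 2541   i=5: 2968   i=6: 1129   i=7: 351
  i=8: 1095   i=9: 2910     …   i=55: 3943
  i=56: 2855
Match at i=56, j=10: x = 56·63 + 10 = 3538.

3538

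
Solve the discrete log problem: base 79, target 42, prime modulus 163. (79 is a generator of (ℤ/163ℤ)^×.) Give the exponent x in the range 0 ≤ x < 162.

Baby-step giant-step with m = ceil(sqrt(162)) = 13.
Baby table (79^j mod 163 for j=0..12):
  0:1  1:79  2:47  3:127  4:90  5:101  6:155  7:20
  8:113  9:125  10:95  11:7  12:64
Giant step factor: 79^(-13) ≡ 109 (mod 163).
Scan 42·109^i mod 163 for i = 0, 1, …:
  i=0: 42   i=1: 14   i=2: 59   i=3: 74
  i=4: 79
Match at i=4, j=1: x = 4·13 + 1 = 53.

53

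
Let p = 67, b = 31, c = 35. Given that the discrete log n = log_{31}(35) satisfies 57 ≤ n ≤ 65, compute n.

64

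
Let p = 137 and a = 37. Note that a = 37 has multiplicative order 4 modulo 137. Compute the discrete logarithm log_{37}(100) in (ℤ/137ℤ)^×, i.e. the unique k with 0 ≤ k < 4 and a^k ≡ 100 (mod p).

Successive powers of 37 modulo 137:
  37^0=1  37^1=37  37^2=136  37^3=100
So 37^3 ≡ 100 (mod 137), giving k = 3.

3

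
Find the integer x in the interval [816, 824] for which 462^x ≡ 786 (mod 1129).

Compute 462^816 mod 1129 = 652, then multiply by 462 repeatedly:
  462^816=652  462^817=910  462^818=432  462^819=880  462^820=120
  462^821=119  462^822=786
Found 786 at exponent 822.

822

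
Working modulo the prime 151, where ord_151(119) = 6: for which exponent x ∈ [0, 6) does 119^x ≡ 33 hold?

5

Successive powers of 119 modulo 151:
  119^0=1  119^1=119  119^2=118  119^3=150  119^4=32  119^5=33
So 119^5 ≡ 33 (mod 151), giving x = 5.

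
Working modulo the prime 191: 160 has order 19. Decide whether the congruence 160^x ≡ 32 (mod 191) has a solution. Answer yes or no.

yes

⟨160⟩ has order 19; its elements mod 191 are {1, 5, 6, 25, 30, 32, 36, 52, 69, 107, 121, 125, 136, 150, 153, 154, 160, 177, 180}.
32 is in this set.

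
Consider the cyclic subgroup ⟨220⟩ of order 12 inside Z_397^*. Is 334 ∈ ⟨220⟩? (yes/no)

yes

334 ∈ ⟨220⟩ iff 334^12 ≡ 1 (mod 397), since |⟨220⟩| = 12.
334^12 mod 397 = 1.
Since 1 = 1, 334 lies in the subgroup.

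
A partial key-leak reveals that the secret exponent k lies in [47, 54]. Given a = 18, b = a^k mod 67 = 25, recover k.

48

Compute 18^47 mod 67 = 20, then multiply by 18 repeatedly:
  18^47=20  18^48=25
Found 25 at exponent 48.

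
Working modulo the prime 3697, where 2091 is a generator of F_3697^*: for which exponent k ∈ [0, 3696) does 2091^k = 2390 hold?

2034

Baby-step giant-step with m = ceil(sqrt(3696)) = 61.
Baby table (2091^j mod 3697 for j=0..60):
  0:1  1:2091  2:2427  3:2573  4:1008  5:438  6:2699  7:1987
  8:3086  9:1561  10:3297  11:2819  12:1511  13:2263  14:3470  15:2256
  16:3621  17:55  18:398  19:393  20:1029  21:3682  22:1908  23:565
  24:2072  25:3365  26:824  27:182  28:3468  29:1771  30:2464  31:2303
  32:2079  33:3214  34:3025  35:3405  36:3130  37:1140  38:2872  39:1424
  40:1499  41:3050  42:225  43:956  44:2616  45:2193  46:1283  47:2428
  48:967  49:3435  50:3011  51:10  52:2425  53:2088  54:3548  55:2686
  56:683  57:1111  58:1385  59:1284  60:822
Giant step factor: 2091^(-61) ≡ 1879 (mod 3697).
Scan 2390·1879^i mod 3697 for i = 0, 1, …:
  i=0: 2390   i=1: 2652   i=2: 3249   i=3: 1124
  i=4: 1009   i=5: 3047   i=6: 2357   i=7: 3494
  i=8: 3051   i=9: 2479     …   i=32: 848
  i=33: 3682
Match at i=33, j=21: k = 33·61 + 21 = 2034.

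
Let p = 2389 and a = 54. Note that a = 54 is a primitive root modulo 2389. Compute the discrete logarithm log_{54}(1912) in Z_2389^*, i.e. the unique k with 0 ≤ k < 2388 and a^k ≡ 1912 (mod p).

Baby-step giant-step with m = ceil(sqrt(2388)) = 49.
Baby table (54^j mod 2389 for j=0..48):
  0:1  1:54  2:527  3:2179  4:605  5:1613  6:1098  7:1956
  8:508  9:1153  10:148  11:825  12:1548  13:2366  14:1147  15:2213
  16:52  17:419  18:1125  19:1025  20:403  21:261  22:2149  23:1374
  24:137  25:231  26:529  27:2287  28:1659  29:1193  30:2308  31:404
  32:315  33:287  34:1164  35:742  36:1844  37:1627  38:1854  39:2167
  40:2346  41:67  42:1229  43:1863  44:264  45:2311  46:566  47:1896
  48:2046
Giant step factor: 54^(-49) ≡ 247 (mod 2389).
Scan 1912·247^i mod 2389 for i = 0, 1, …:
  i=0: 1912   i=1: 1631   i=2: 1505   i=3: 1440
  i=4: 2108   i=5: 2263   i=6: 2324   i=7: 668
  i=8: 155   i=9: 61     …   i=14: 1143
  i=15: 419
Match at i=15, j=17: k = 15·49 + 17 = 752.

752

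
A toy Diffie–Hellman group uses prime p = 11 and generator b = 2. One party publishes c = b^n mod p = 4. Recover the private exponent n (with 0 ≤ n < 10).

Successive powers of 2 modulo 11:
  2^0=1  2^1=2  2^2=4
So 2^2 ≡ 4 (mod 11), giving n = 2.

2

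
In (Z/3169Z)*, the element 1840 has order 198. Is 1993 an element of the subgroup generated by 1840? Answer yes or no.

yes

1993 ∈ ⟨1840⟩ iff 1993^198 ≡ 1 (mod 3169), since |⟨1840⟩| = 198.
1993^198 mod 3169 = 1.
Since 1 = 1, 1993 lies in the subgroup.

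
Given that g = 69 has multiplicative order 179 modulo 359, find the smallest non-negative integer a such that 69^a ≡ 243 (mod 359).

171

Baby-step giant-step with m = ceil(sqrt(179)) = 14.
Baby table (69^j mod 359 for j=0..13):
  0:1  1:69  2:94  3:24  4:220  5:102  6:217  7:254
  8:294  9:182  10:352  11:235  12:60  13:191
Giant step factor: 69^(-14) ≡ 107 (mod 359).
Scan 243·107^i mod 359 for i = 0, 1, …:
  i=0: 243   i=1: 153   i=2: 216   i=3: 136
  i=4: 192   i=5: 81   i=6: 51   i=7: 72
  i=8: 165   i=9: 64   i=10: 27   i=11: 17
  i=12: 24
Match at i=12, j=3: a = 12·14 + 3 = 171.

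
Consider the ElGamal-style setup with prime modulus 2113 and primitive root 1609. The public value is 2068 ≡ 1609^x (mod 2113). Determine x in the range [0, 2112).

1855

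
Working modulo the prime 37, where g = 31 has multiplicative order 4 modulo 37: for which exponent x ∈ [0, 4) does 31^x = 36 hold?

2

Successive powers of 31 modulo 37:
  31^0=1  31^1=31  31^2=36
So 31^2 ≡ 36 (mod 37), giving x = 2.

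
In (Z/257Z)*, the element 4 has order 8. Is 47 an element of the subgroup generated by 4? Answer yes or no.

no

⟨4⟩ has order 8; its elements mod 257 are {1, 4, 16, 64, 193, 241, 253, 256}.
47 is not in this set.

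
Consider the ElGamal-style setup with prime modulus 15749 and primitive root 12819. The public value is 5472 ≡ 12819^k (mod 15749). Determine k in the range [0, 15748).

Baby-step giant-step with m = ceil(sqrt(15748)) = 126.
Baby table (12819^j mod 15749 for j=0..125):
  0:1  1:12819  2:1695  3:10334  4:6707  5:3242  6:13336  7:14538
  8:4705  9:10474  10:5981  11:4307  12:11188  13:8578  14:1864  15:3383
  16:9680  17:1549  18:12891  19:11221  20:6382  21:10552  22:13676  23:10525
  24:14041  25:12007  26:2756  27:4157  28:9716  29:6312  30:10915  31:5269
  32:11599  33:1272  34:5553  35:14176  36:10182  37:11095  38:13335  39:1719
  40:3010  41:140  42:15023  43:1065  44:13601  45:9789  46:12908  47:8658
  48:3699  49:12991  50:1703  51:2643  52:4518  53:7169  54:3996  55:8976
  56:1150  57:786  58:12123  59:9354  60:11789  61:11536  62:12623  63:9011
  64:8843  65:12864  66:11586  67:7864  68:15016  69:5826  70:1736  71:447
  72:13206  73:1713  74:4841  75:5719  76:266  77:8070  78:9898  79:8518
  80:4425  81:11926  82:3851  83:8603  84:7359  85:14260  86:297  87:11734
  88:15196  89:13892  90:7605  91:2185  92:7793  93:2560  94:11473  95:8225
  96:12469  97:3510  98:15546  99:12077  100:2393  101:12564  102:8642  103:3332
  104:1620  105:9598  106:5574  107:15642  108:14279  109:7623  110:12441  111:6805
  112:15333  113:6207  114:3585  115:533  116:13210  117:5742  118:11621  119:15557
  120:11345  121:5289  122:246  123:3674  124:7496  125:6575
Giant step factor: 12819^(-126) ≡ 8435 (mod 15749).
Scan 5472·8435^i mod 15749 for i = 0, 1, …:
  i=0: 5472   i=1: 11750   i=2: 2793   i=3: 14200
  i=4: 5855   i=5: 13810   i=6: 7746   i=7: 10658
  i=8: 4938   i=9: 11674     …   i=64: 5972
  i=65: 8518
Match at i=65, j=79: k = 65·126 + 79 = 8269.

8269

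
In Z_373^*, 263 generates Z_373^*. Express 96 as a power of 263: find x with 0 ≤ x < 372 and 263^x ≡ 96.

Baby-step giant-step with m = ceil(sqrt(372)) = 20.
Baby table (263^j mod 373 for j=0..19):
  0:1  1:263  2:164  3:237  4:40  5:76  6:219  7:155
  8:108  9:56  10:181  11:232  12:217  13:2  14:153  15:328
  16:101  17:80  18:152  19:65
Giant step factor: 263^(-20) ≡ 148 (mod 373).
Scan 96·148^i mod 373 for i = 0, 1, …:
  i=0: 96   i=1: 34   i=2: 183   i=3: 228
  i=4: 174   i=5: 15   i=6: 355   i=7: 320
  i=8: 362   i=9: 237
Match at i=9, j=3: x = 9·20 + 3 = 183.

183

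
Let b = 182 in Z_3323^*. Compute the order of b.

1661

The order of 182 must divide p − 1 = 3322 = 2 · 11 · 151.
Divisors: 1, 2, 11, 22, 151, 302, 1661, 3322.
Check each in increasing order: 182^1 ≡ 182;  182^2 ≡ 3217;  182^11 ≡ 1438;  182^22 ≡ 938;  182^151 ≡ 142;  182^302 ≡ 226;  182^1661 ≡ 1.
Smallest exponent giving 1 is 1661.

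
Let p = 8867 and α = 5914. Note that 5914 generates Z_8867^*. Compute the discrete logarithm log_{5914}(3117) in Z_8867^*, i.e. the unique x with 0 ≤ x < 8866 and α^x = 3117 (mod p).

Baby-step giant-step with m = ceil(sqrt(8866)) = 95.
Baby table (5914^j mod 8867 for j=0..94):
  0:1  1:5914  2:3948  3:1661  4:7385  5:4915  6:1284  7:3424
  8:6175  9:4644  10:3517  11:6423  12:8261  13:7251  14:1602  15:4272
  16:2525  17:822  18:2192  19:8801  20:8691  21:5442  22:5645  23:275
  24:3689  25:3926  26:4558  27:332  28:3841  29:7287  30:1698  31:4528
  32:252  33:672  34:1792  35:1823  36:7817  37:6067  38:4356  39:2749
  40:4375  41:8711  42:8451  43:4802  44:6894  45:650  46:4689  47:3637
  48:6743  49:3203  50:2630  51:1102  52:8850  53:5866  54:3820  55:7231
  56:7460  57:5115  58:4773  59:3861  60:1429  61:855  62:2280  63:6080
  64:1435  65:871  66:8234  67:7179  68:1410  69:3760  70:7071  71:1122
  72:2992  73:5023  74:1572  75:4192  76:8223  77:4194  78:2317  79:3223
  80:5639  81:259  82:6602  83:2827  84:4583  85:6310  86:5004  87:4477
  88:116  89:3265  90:5751  91:6469  92:5428  93:2652  94:7072
Giant step factor: 5914^(-95) ≡ 4649 (mod 8867).
Scan 3117·4649^i mod 8867 for i = 0, 1, …:
  i=0: 3117   i=1: 2255   i=2: 2701   i=3: 1277
  i=4: 4750   i=5: 3920   i=6: 2395   i=7: 6270
  i=8: 3401   i=9: 1388     …   i=68: 1674
  i=69: 6067
Match at i=69, j=37: x = 69·95 + 37 = 6592.

6592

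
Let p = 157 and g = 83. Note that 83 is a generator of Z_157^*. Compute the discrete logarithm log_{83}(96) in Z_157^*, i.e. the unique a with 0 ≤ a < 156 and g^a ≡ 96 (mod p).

41

Baby-step giant-step with m = ceil(sqrt(156)) = 13.
Baby table (83^j mod 157 for j=0..12):
  0:1  1:83  2:138  3:150  4:47  5:133  6:49  7:142
  8:11  9:128  10:105  11:80  12:46
Giant step factor: 83^(-13) ≡ 22 (mod 157).
Scan 96·22^i mod 157 for i = 0, 1, …:
  i=0: 96   i=1: 71   i=2: 149   i=3: 138
Match at i=3, j=2: a = 3·13 + 2 = 41.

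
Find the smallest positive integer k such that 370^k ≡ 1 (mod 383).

The order of 370 must divide p − 1 = 382 = 2 · 191.
Divisors: 1, 2, 191, 382.
Check each in increasing order: 370^1 ≡ 370;  370^2 ≡ 169;  370^191 ≡ 1.
Smallest exponent giving 1 is 191.

191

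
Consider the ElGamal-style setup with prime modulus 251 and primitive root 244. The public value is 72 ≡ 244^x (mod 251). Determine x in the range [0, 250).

Baby-step giant-step with m = ceil(sqrt(250)) = 16.
Baby table (244^j mod 251 for j=0..15):
  0:1  1:244  2:49  3:159  4:142  5:10  6:181  7:239
  8:84  9:165  10:100  11:53  12:131  13:87  14:144  15:247
Giant step factor: 244^(-16) ≡ 9 (mod 251).
Scan 72·9^i mod 251 for i = 0, 1, …:
  i=0: 72   i=1: 146   i=2: 59   i=3: 29
  i=4: 10
Match at i=4, j=5: x = 4·16 + 5 = 69.

69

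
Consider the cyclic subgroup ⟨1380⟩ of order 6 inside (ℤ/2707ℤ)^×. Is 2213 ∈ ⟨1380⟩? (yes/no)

no

⟨1380⟩ has order 6; its elements mod 2707 are {1, 1327, 1328, 1379, 1380, 2706}.
2213 is not in this set.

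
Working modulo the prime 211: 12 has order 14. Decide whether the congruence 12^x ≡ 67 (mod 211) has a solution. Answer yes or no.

67 ∈ ⟨12⟩ iff 67^14 ≡ 1 (mod 211), since |⟨12⟩| = 14.
67^14 mod 211 = 1.
Since 1 = 1, 67 lies in the subgroup.

yes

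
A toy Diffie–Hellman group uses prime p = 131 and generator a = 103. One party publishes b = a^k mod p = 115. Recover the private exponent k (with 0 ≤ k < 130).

Baby-step giant-step with m = ceil(sqrt(130)) = 12.
Baby table (103^j mod 131 for j=0..11):
  0:1  1:103  2:129  3:56  4:4  5:19  6:123  7:93
  8:16  9:76  10:99  11:110
Giant step factor: 103^(-12) ≡ 43 (mod 131).
Scan 115·43^i mod 131 for i = 0, 1, …:
  i=0: 115   i=1: 98   i=2: 22   i=3: 29
  i=4: 68   i=5: 42   i=6: 103
Match at i=6, j=1: k = 6·12 + 1 = 73.

73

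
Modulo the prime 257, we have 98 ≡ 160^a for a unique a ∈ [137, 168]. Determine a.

150

Compute 160^137 mod 257 = 170, then multiply by 160 repeatedly:
  160^137=170  160^138=215  160^139=219  160^140=88  160^141=202
  160^142=195  160^143=103  160^144=32  160^145=237  160^146=141
  160^147=201  160^148=35  160^149=203  160^150=98
Found 98 at exponent 150.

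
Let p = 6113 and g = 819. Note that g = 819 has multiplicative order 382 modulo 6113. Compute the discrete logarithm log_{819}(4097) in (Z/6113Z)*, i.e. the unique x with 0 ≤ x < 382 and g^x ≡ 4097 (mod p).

16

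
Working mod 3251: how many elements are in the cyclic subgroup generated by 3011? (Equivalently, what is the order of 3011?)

The order of 3011 must divide p − 1 = 3250 = 2 · 5^3 · 13.
Divisors: 1, 2, 5, 10, 13, 25, 26, 50, 65, 125, 130, 250, 325, 650, 1625, 3250.
Check each in increasing order: 3011^1 ≡ 3011;  3011^2 ≡ 2333;  3011^5 ≡ 703;  3011^10 ≡ 57;  3011^13 ≡ 2878;  3011^25 ≡ 1845;  3011^26 ≡ 2587;  3011^50 ≡ 228;  3011^65 ≡ 878;  3011^125 ≡ 2729;  3011^130 ≡ 397;  3011^250 ≡ 2651;  3011^325 ≡ 1887;  3011^650 ≡ 924;  3011^1625 ≡ 3250;  3011^3250 ≡ 1.
Smallest exponent giving 1 is 3250.

3250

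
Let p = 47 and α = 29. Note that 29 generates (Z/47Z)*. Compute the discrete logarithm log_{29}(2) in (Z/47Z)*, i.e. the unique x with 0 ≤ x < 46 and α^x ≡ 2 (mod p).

36

Baby-step giant-step with m = ceil(sqrt(46)) = 7.
Baby table (29^j mod 47 for j=0..6):
  0:1  1:29  2:42  3:43  4:25  5:20  6:16
Giant step factor: 29^(-7) ≡ 39 (mod 47).
Scan 2·39^i mod 47 for i = 0, 1, …:
  i=0: 2   i=1: 31   i=2: 34   i=3: 10
  i=4: 14   i=5: 29
Match at i=5, j=1: x = 5·7 + 1 = 36.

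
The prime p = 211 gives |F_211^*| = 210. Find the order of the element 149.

210

The order of 149 must divide p − 1 = 210 = 2 · 3 · 5 · 7.
Divisors: 1, 2, 3, 5, 6, 7, 10, 14, 15, 21, 30, 35, 42, 70, 105, 210.
Check each in increasing order: 149^1 ≡ 149;  149^2 ≡ 46;  149^3 ≡ 102;  149^5 ≡ 50;  149^6 ≡ 65;  149^7 ≡ 190;  149^10 ≡ 179;  149^14 ≡ 19;  149^15 ≡ 88;  149^21 ≡ 23;  149^30 ≡ 148;  149^35 ≡ 15;  149^42 ≡ 107;  149^70 ≡ 14;  149^105 ≡ 210;  149^210 ≡ 1.
Smallest exponent giving 1 is 210.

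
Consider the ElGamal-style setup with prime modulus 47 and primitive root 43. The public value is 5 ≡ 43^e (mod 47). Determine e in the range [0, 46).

39

Baby-step giant-step with m = ceil(sqrt(46)) = 7.
Baby table (43^j mod 47 for j=0..6):
  0:1  1:43  2:16  3:30  4:21  5:10  6:7
Giant step factor: 43^(-7) ≡ 5 (mod 47).
Scan 5·5^i mod 47 for i = 0, 1, …:
  i=0: 5   i=1: 25   i=2: 31   i=3: 14
  i=4: 23   i=5: 21
Match at i=5, j=4: e = 5·7 + 4 = 39.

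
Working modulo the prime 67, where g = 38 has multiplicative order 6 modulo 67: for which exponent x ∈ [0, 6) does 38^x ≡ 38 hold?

1

Successive powers of 38 modulo 67:
  38^0=1  38^1=38
So 38^1 ≡ 38 (mod 67), giving x = 1.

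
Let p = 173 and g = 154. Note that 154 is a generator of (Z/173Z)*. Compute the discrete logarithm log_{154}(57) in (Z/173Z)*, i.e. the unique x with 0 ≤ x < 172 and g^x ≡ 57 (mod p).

80

Baby-step giant-step with m = ceil(sqrt(172)) = 14.
Baby table (154^j mod 173 for j=0..13):
  0:1  1:154  2:15  3:61  4:52  5:50  6:88  7:58
  8:109  9:5  10:78  11:75  12:132  13:87
Giant step factor: 154^(-14) ≡ 9 (mod 173).
Scan 57·9^i mod 173 for i = 0, 1, …:
  i=0: 57   i=1: 167   i=2: 119   i=3: 33
  i=4: 124   i=5: 78
Match at i=5, j=10: x = 5·14 + 10 = 80.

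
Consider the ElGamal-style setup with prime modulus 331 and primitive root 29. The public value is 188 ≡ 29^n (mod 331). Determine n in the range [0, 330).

177

Baby-step giant-step with m = ceil(sqrt(330)) = 19.
Baby table (29^j mod 331 for j=0..18):
  0:1  1:29  2:179  3:226  4:265  5:72  6:102  7:310
  8:53  9:213  10:219  11:62  12:143  13:175  14:110  15:211
  16:161  17:35  18:22
Giant step factor: 29^(-19) ≡ 262 (mod 331).
Scan 188·262^i mod 331 for i = 0, 1, …:
  i=0: 188   i=1: 268   i=2: 44   i=3: 274
  i=4: 292   i=5: 43   i=6: 12   i=7: 165
  i=8: 200   i=9: 102
Match at i=9, j=6: n = 9·19 + 6 = 177.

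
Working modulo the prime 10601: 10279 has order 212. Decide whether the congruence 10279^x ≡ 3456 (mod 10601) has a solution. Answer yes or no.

no

3456 ∈ ⟨10279⟩ iff 3456^212 ≡ 1 (mod 10601), since |⟨10279⟩| = 212.
3456^212 mod 10601 = 10600.
Since 10600 ≠ 1, 3456 does not lie in the subgroup.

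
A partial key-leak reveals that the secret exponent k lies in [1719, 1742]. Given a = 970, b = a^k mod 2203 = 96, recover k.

1734

Compute 970^1719 mod 2203 = 1964, then multiply by 970 repeatedly:
  970^1719=1964  970^1720=1688  970^1721=531  970^1722=1771  970^1723=1733
  970^1724=121  970^1725=611  970^1726=63  970^1727=1629  970^1728=579
  970^1729=2068  970^1730=1230  970^1731=1277  970^1732=604  970^1733=2085
  970^1734=96
Found 96 at exponent 1734.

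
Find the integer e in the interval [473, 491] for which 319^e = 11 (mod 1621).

476

Compute 319^473 mod 1621 = 800, then multiply by 319 repeatedly:
  319^473=800  319^474=703  319^475=559  319^476=11
Found 11 at exponent 476.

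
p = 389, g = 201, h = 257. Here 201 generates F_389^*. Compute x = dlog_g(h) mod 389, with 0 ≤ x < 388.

321

Baby-step giant-step with m = ceil(sqrt(388)) = 20.
Baby table (201^j mod 389 for j=0..19):
  0:1  1:201  2:334  3:226  4:302  5:18  6:117  7:177
  8:178  9:379  10:324  11:161  12:74  13:92  14:209  15:386
  16:175  17:165  18:100  19:261
Giant step factor: 201^(-20) ≡ 36 (mod 389).
Scan 257·36^i mod 389 for i = 0, 1, …:
  i=0: 257   i=1: 305   i=2: 88   i=3: 56
  i=4: 71   i=5: 222   i=6: 212   i=7: 241
  i=8: 118   i=9: 358     …   i=15: 38
  i=16: 201
Match at i=16, j=1: x = 16·20 + 1 = 321.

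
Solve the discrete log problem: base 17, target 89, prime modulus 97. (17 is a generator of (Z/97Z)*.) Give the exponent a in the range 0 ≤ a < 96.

Successive powers of 17 modulo 97:
  17^0=1  17^1=17  17^2=95  17^3=63  17^4=4  17^5=68
  17^6=89
So 17^6 ≡ 89 (mod 97), giving a = 6.

6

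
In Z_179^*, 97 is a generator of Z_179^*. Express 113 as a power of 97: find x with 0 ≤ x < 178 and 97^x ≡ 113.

51

Baby-step giant-step with m = ceil(sqrt(178)) = 14.
Baby table (97^j mod 179 for j=0..13):
  0:1  1:97  2:101  3:131  4:177  5:164  6:156  7:96
  8:4  9:30  10:46  11:166  12:171  13:119
Giant step factor: 97^(-14) ≡ 107 (mod 179).
Scan 113·107^i mod 179 for i = 0, 1, …:
  i=0: 113   i=1: 98   i=2: 104   i=3: 30
Match at i=3, j=9: x = 3·14 + 9 = 51.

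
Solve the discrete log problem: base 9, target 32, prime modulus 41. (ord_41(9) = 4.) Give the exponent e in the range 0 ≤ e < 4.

3

Successive powers of 9 modulo 41:
  9^0=1  9^1=9  9^2=40  9^3=32
So 9^3 ≡ 32 (mod 41), giving e = 3.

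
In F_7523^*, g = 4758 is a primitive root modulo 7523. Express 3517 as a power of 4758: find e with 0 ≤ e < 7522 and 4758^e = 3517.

7115

Baby-step giant-step with m = ceil(sqrt(7522)) = 87.
Baby table (4758^j mod 7523 for j=0..86):
  0:1  1:4758  2:1857  3:3604  4:2915  5:4681  6:4118  7:3552
  8:3758  9:5916  10:4785  11:2432  12:1082  13:2424  14:633  15:2614
  16:1893  17:1863  18:2060  19:6534  20:3736  21:6562  22:1546  23:5897
  24:4659  25:4764  26:313  27:7223  28:1970  29:7125  30:2112  31:5691
  32:2501  33:5895  34:2666  35:1050  36:628  37:1393  38:131  39:6412
  40:2531  41:5698  42:5715  43:3848  44:5325  45:6409  46:3303  47:127
  48:2426  49:2626  50:6328  51:1578  52:170  53:3899  54:7247  55:3317
  56:6555  57:5855  58:421  59:2000  60:6928  61:5161  62:966  63:7198
  64:3388  65:5838  66:2288  67:523  68:5844  69:744  70:4142  71:4899
  72:3188  73:2136  74:7038  75:1931  76:2115  77:4919  78:549  79:1661
  80:3888  81:47  82:5459  83:4526  84:3882  85:1591  86:1840
Giant step factor: 4758^(-87) ≡ 2504 (mod 7523).
Scan 3517·2504^i mod 7523 for i = 0, 1, …:
  i=0: 3517   i=1: 4658   i=2: 2982   i=3: 4112
  i=4: 4984   i=5: 6802   i=6: 136   i=7: 2009
  i=8: 5172   i=9: 3605     …   i=80: 7297
  i=81: 5844
Match at i=81, j=68: e = 81·87 + 68 = 7115.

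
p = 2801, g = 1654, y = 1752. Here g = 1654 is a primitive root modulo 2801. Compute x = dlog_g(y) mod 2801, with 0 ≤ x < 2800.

383

Baby-step giant-step with m = ceil(sqrt(2800)) = 53.
Baby table (1654^j mod 2801 for j=0..52):
  0:1  1:1654  2:1940  3:1615  4:1857  5:1582  6:494  7:1985
  8:418  9:2326  10:1431  11:29  12:349  13:240  14:2019  15:634
  16:1062  17:321  18:1545  19:918  20:230  21:2285  22:841  23:1718
  24:1358  25:2531  26:1580  27:2788  28:906  29:2790  30:1413  31:1068
  32:1842  33:1981  34:2205  35:168  36:573  37:1004  38:2424  39:1065
  40:2482  41:1763  42:161  43:199  44:1429  45:2323  46:2071  47:2612
  48:1106  49:271  50:74  51:1953  52:709
Giant step factor: 1654^(-53) ≡ 1402 (mod 2801).
Scan 1752·1402^i mod 2801 for i = 0, 1, …:
  i=0: 1752   i=1: 2628   i=2: 1141   i=3: 311
  i=4: 1867   i=5: 1400   i=6: 2100   i=7: 349
Match at i=7, j=12: x = 7·53 + 12 = 383.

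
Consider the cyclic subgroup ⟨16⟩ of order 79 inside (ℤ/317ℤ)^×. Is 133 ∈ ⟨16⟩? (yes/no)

no

133 ∈ ⟨16⟩ iff 133^79 ≡ 1 (mod 317), since |⟨16⟩| = 79.
133^79 mod 317 = 203.
Since 203 ≠ 1, 133 does not lie in the subgroup.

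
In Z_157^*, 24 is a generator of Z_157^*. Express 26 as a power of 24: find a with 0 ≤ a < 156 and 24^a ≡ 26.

Baby-step giant-step with m = ceil(sqrt(156)) = 13.
Baby table (24^j mod 157 for j=0..12):
  0:1  1:24  2:105  3:8  4:35  5:55  6:64  7:123
  8:126  9:41  10:42  11:66  12:14
Giant step factor: 24^(-13) ≡ 50 (mod 157).
Scan 26·50^i mod 157 for i = 0, 1, …:
  i=0: 26   i=1: 44   i=2: 2   i=3: 100
  i=4: 133   i=5: 56   i=6: 131   i=7: 113
  i=8: 155   i=9: 57   i=10: 24
Match at i=10, j=1: a = 10·13 + 1 = 131.

131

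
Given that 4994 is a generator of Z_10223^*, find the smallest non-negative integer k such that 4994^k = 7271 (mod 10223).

8272

Baby-step giant-step with m = ceil(sqrt(10222)) = 102.
Baby table (4994^j mod 10223 for j=0..101):
  0:1  1:4994  2:6139  3:9612  4:5343  5:912  6:5293  7:6787
  8:5033  9:6668  10:3681  11:1960  12:4829  13:10192  14:8754  15:3928
  16:8718  17:8158  18:2397  19:9708  20:4286  21:7545  22:7975  23:8565
  24:578  25:3646  26:961  27:4647  28:908  29:5763  30:2677  31:7477
  32:5742  33:33  34:1234  35:8350  36:283  37:2528  38:9650  39:878
  40:9288  41:2521  42:5361  43:9020  44:3342  45:6012  46:9200  47:2638
  48:6948  49:1450  50:3416  51:7540  52:3451  53:8539  54:3633  55:7600
  56:6624  57:8851  58:7865  59:1044  60:6  61:9518  62:6165  63:6557
  64:1389  65:5472  66:1089  67:10053  68:9752  69:9339  70:1640  71:1537
  72:8528  73:10037  74:1409  75:3122  76:1193  77:8056  78:4159  79:7133
  80:5270  81:4378  82:6958  83:275  84:3468  85:1430  86:5766  87:7436
  88:5448  89:3909  90:5839  91:3970  92:3783  93:198  94:7404  95:9208
  96:1698  97:4945  98:6785  99:5268  100:4613  101:4903
Giant step factor: 4994^(-102) ≡ 6030 (mod 10223).
Scan 7271·6030^i mod 10223 for i = 0, 1, …:
  i=0: 7271   i=1: 7906   i=2: 3331   i=3: 7958
  i=4: 10201   i=5: 239   i=6: 9950   i=7: 9936
  i=8: 7300   i=9: 8985     …   i=80: 260
  i=81: 3681
Match at i=81, j=10: k = 81·102 + 10 = 8272.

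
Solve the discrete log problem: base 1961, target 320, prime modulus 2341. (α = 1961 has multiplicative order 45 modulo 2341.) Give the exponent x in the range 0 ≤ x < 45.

Baby-step giant-step with m = ceil(sqrt(45)) = 7.
Baby table (1961^j mod 2341 for j=0..6):
  0:1  1:1961  2:1599  3:1040  4:429  5:850  6:58
Giant step factor: 1961^(-7) ≡ 1502 (mod 2341).
Scan 320·1502^i mod 2341 for i = 0, 1, …:
  i=0: 320   i=1: 735   i=2: 1359   i=3: 2207
  i=4: 58
Match at i=4, j=6: x = 4·7 + 6 = 34.

34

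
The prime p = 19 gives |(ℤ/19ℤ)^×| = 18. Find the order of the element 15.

18

The order of 15 must divide p − 1 = 18 = 2 · 3^2.
Divisors: 1, 2, 3, 6, 9, 18.
Check each in increasing order: 15^1 ≡ 15;  15^2 ≡ 16;  15^3 ≡ 12;  15^6 ≡ 11;  15^9 ≡ 18;  15^18 ≡ 1.
Smallest exponent giving 1 is 18.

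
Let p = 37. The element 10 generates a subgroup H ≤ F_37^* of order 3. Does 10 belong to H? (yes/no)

yes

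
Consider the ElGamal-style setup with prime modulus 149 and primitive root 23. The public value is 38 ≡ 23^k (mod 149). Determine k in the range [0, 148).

Baby-step giant-step with m = ceil(sqrt(148)) = 13.
Baby table (23^j mod 149 for j=0..12):
  0:1  1:23  2:82  3:98  4:19  5:139  6:68  7:74
  8:63  9:108  10:100  11:65  12:5
Giant step factor: 23^(-13) ≡ 92 (mod 149).
Scan 38·92^i mod 149 for i = 0, 1, …:
  i=0: 38   i=1: 69   i=2: 90   i=3: 85
  i=4: 72   i=5: 68
Match at i=5, j=6: k = 5·13 + 6 = 71.

71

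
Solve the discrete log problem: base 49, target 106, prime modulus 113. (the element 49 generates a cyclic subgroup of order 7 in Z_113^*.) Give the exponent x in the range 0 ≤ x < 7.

Successive powers of 49 modulo 113:
  49^0=1  49^1=49  49^2=28  49^3=16  49^4=106
So 49^4 ≡ 106 (mod 113), giving x = 4.

4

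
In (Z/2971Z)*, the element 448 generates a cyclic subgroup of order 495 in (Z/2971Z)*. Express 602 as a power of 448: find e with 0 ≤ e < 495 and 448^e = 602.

32

Baby-step giant-step with m = ceil(sqrt(495)) = 23.
Baby table (448^j mod 2971 for j=0..22):
  0:1  1:448  2:1647  3:1048  4:86  5:2876  6:2005  7:998
  8:1454  9:743  10:112  11:2640  12:262  13:1507  14:719  15:1244
  16:1735  17:1849  18:2414  19:28  20:660  21:1551  22:2605
Giant step factor: 448^(-23) ≡ 2533 (mod 2971).
Scan 602·2533^i mod 2971 for i = 0, 1, …:
  i=0: 602   i=1: 743
Match at i=1, j=9: e = 1·23 + 9 = 32.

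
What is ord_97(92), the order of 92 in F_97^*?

The order of 92 must divide p − 1 = 96 = 2^5 · 3.
Divisors: 1, 2, 3, 4, 6, 8, 12, 16, 24, 32, 48, 96.
Check each in increasing order: 92^1 ≡ 92;  92^2 ≡ 25;  92^3 ≡ 69;  92^4 ≡ 43;  92^6 ≡ 8;  92^8 ≡ 6;  92^12 ≡ 64;  92^16 ≡ 36;  92^24 ≡ 22;  92^32 ≡ 35;  92^48 ≡ 96;  92^96 ≡ 1.
Smallest exponent giving 1 is 96.

96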